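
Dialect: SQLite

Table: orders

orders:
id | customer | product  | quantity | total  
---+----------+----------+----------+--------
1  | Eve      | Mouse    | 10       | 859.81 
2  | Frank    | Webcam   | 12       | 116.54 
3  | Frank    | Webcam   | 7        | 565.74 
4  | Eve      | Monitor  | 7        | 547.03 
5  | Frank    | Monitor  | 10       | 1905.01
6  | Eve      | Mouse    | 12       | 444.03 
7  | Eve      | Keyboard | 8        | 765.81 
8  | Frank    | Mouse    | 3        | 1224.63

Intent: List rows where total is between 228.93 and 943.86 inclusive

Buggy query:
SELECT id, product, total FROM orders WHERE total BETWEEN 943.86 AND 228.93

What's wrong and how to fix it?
Bug: The bounds are reversed; BETWEEN a AND b requires a <= b to match anything

Fix: Write BETWEEN 228.93 AND 943.86

Corrected query:
SELECT id, product, total FROM orders WHERE total BETWEEN 228.93 AND 943.86

Result:
id | product  | total 
---+----------+-------
1  | Mouse    | 859.81
3  | Webcam   | 565.74
4  | Monitor  | 547.03
6  | Mouse    | 444.03
7  | Keyboard | 765.81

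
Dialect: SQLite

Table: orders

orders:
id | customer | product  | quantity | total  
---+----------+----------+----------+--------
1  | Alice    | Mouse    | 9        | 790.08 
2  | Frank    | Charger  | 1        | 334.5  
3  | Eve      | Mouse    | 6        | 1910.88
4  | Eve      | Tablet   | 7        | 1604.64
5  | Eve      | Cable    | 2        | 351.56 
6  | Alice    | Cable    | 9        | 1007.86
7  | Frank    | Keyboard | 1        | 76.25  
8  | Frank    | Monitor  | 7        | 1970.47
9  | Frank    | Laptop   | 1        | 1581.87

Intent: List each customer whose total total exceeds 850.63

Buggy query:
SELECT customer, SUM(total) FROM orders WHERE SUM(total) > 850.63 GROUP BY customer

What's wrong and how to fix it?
Bug: Aggregate functions cannot appear in a WHERE clause

Fix: Move the aggregate condition to a HAVING clause

Corrected query:
SELECT customer, SUM(total) FROM orders GROUP BY customer HAVING SUM(total) > 850.63

Result:
customer | SUM(total)
---------+-----------
Alice    | 1797.94   
Eve      | 3867.08   
Frank    | 3963.09   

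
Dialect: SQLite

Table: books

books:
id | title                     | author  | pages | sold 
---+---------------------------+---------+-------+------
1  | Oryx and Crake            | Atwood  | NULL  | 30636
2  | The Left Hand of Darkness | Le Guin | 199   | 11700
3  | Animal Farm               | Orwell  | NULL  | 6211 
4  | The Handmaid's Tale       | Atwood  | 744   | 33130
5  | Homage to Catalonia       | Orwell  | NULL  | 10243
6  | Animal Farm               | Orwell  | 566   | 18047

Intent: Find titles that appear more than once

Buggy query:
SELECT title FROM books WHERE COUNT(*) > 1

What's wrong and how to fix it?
Bug: COUNT(*) is an aggregate and cannot be used in WHERE

Fix: GROUP BY title, then filter groups with HAVING COUNT(*) > 1

Corrected query:
SELECT title FROM books GROUP BY title HAVING COUNT(*) > 1

Result:
title      
-----------
Animal Farm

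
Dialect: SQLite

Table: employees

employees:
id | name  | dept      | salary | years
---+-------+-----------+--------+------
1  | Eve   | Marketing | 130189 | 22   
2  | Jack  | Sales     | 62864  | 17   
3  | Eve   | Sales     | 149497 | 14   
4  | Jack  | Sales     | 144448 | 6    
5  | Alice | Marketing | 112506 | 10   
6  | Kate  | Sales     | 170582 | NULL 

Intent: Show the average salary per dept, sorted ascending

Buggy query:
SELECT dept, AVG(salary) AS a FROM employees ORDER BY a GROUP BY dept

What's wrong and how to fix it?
Bug: GROUP BY must precede ORDER BY

Fix: Move ORDER BY to the end, after GROUP BY

Corrected query:
SELECT dept, AVG(salary) AS a FROM employees GROUP BY dept ORDER BY a

Result:
dept      | a        
----------+----------
Marketing | 121347.5 
Sales     | 131847.75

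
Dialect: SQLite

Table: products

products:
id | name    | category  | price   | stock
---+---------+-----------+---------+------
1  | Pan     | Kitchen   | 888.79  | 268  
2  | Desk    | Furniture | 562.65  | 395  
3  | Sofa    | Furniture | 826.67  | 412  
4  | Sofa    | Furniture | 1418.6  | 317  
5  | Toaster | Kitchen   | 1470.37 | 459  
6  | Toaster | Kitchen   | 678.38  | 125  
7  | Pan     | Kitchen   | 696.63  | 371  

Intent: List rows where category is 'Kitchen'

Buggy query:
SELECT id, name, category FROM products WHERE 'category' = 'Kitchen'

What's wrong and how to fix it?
Bug: 'category' in single quotes is a string literal, not the column; the comparison is literal-vs-literal and never true

Fix: Remove the quotes around the column name (or use double quotes for an identifier)

Corrected query:
SELECT id, name, category FROM products WHERE category = 'Kitchen'

Result:
id | name    | category
---+---------+---------
1  | Pan     | Kitchen 
5  | Toaster | Kitchen 
6  | Toaster | Kitchen 
7  | Pan     | Kitchen 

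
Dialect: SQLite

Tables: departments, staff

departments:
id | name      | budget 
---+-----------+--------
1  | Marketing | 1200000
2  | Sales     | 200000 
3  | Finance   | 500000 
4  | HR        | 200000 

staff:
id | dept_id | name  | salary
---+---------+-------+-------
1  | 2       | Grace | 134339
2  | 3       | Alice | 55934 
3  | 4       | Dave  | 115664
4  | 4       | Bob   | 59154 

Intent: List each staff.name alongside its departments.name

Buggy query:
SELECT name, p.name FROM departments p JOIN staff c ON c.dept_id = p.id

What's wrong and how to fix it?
Bug: Both tables have a 'name' column; the unqualified reference is ambiguous

Fix: Prefix ambiguous columns with the table alias

Corrected query:
SELECT c.name, p.name FROM departments p JOIN staff c ON c.dept_id = p.id

Result:
name  | name   
------+--------
Grace | Sales  
Alice | Finance
Dave  | HR     
Bob   | HR     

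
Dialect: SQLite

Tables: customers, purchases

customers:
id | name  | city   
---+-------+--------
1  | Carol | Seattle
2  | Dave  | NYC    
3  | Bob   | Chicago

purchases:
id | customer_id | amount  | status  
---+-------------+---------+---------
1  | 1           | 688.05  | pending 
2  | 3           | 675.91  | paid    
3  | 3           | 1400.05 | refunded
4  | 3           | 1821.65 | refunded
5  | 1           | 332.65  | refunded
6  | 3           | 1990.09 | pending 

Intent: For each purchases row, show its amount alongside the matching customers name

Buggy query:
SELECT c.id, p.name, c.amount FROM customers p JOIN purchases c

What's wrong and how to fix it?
Bug: Missing join condition: each purchases row is matched to all customers rows instead of just its own

Fix: Add ON c.customer_id = p.id to the JOIN

Corrected query:
SELECT c.id, p.name, c.amount FROM customers p JOIN purchases c ON c.customer_id = p.id

Result:
id | name  | amount 
---+-------+--------
1  | Carol | 688.05 
2  | Bob   | 675.91 
3  | Bob   | 1400.05
4  | Bob   | 1821.65
5  | Carol | 332.65 
6  | Bob   | 1990.09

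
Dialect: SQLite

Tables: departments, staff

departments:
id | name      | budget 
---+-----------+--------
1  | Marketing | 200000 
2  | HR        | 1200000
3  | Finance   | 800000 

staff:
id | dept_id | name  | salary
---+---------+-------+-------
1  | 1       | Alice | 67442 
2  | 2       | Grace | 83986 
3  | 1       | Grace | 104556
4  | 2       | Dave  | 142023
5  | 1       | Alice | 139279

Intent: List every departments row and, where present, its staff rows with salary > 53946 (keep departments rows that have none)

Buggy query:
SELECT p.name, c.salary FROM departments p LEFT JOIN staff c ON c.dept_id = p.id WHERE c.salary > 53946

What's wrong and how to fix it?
Bug: A WHERE condition on the right-hand table after LEFT JOIN drops unmatched parents

Fix: Move the right-table condition into the ON clause so unmatched parents are kept

Corrected query:
SELECT p.name, c.salary FROM departments p LEFT JOIN staff c ON c.dept_id = p.id AND c.salary > 53946

Result:
name      | salary
----------+-------
Marketing | 67442 
Marketing | 104556
Marketing | 139279
HR        | 83986 
HR        | 142023
Finance   | NULL  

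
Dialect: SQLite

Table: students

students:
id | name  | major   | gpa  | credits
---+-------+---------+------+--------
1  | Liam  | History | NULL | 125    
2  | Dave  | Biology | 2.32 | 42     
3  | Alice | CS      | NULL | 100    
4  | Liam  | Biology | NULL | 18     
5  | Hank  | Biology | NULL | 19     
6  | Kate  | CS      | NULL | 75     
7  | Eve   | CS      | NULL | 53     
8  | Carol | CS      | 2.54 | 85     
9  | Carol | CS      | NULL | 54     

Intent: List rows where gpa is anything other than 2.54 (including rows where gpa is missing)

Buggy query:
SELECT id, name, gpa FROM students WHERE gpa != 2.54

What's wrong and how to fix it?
Bug: 'gpa != 2.54' is unknown when gpa is NULL, so NULL rows are silently excluded

Fix: Handle NULL separately with IS NULL alongside the inequality

Corrected query:
SELECT id, name, gpa FROM students WHERE gpa != 2.54 OR gpa IS NULL

Result:
id | name  | gpa 
---+-------+-----
1  | Liam  | NULL
2  | Dave  | 2.32
3  | Alice | NULL
4  | Liam  | NULL
5  | Hank  | NULL
6  | Kate  | NULL
7  | Eve   | NULL
9  | Carol | NULL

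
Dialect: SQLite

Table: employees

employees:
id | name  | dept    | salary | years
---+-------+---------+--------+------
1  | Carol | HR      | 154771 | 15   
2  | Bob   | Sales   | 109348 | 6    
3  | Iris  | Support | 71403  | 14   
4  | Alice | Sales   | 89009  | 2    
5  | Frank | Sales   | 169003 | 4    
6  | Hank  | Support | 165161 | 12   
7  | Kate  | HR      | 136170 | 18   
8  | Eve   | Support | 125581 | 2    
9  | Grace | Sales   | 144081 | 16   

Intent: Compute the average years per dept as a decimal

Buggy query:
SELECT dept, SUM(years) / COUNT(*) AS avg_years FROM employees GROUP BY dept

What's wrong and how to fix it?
Bug: Both operands are integers, so '/' performs integer division and truncates

Fix: Cast one side to REAL so the division keeps the fractional part

Corrected query:
SELECT dept, SUM(years) * 1.0 / COUNT(*) AS avg_years FROM employees GROUP BY dept

Result:
dept    | avg_years
--------+----------
HR      | 16.5     
Sales   | 7        
Support | 9.333333 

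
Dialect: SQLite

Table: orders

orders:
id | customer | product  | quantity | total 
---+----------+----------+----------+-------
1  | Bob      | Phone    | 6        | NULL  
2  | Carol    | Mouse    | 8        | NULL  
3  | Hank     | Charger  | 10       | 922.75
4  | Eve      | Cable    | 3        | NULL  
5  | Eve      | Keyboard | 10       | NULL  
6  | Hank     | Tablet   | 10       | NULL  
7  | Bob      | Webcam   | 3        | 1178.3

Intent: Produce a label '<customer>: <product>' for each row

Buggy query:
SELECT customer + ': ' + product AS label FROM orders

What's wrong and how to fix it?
Bug: SQLite uses || for string concatenation; + coerces text to numbers (yielding 0)

Fix: Replace + with || to concatenate text

Corrected query:
SELECT customer || ': ' || product AS label FROM orders

Result:
label        
-------------
Bob: Phone   
Carol: Mouse 
Hank: Charger
Eve: Cable   
Eve: Keyboard
Hank: Tablet 
Bob: Webcam  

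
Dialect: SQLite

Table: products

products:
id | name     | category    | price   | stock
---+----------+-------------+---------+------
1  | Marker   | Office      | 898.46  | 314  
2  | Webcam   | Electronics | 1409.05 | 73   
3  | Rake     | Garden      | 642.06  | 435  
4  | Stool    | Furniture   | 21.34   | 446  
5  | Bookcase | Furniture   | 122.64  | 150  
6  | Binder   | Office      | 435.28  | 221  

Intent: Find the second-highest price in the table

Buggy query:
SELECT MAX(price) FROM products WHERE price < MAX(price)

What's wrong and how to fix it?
Bug: The inner MAX is an aggregate inside WHERE, which is not allowed

Fix: Put the inner MAX in a scalar subquery

Corrected query:
SELECT MAX(price) FROM products WHERE price < (SELECT MAX(price) FROM products)

Result:
MAX(price)
----------
898.46    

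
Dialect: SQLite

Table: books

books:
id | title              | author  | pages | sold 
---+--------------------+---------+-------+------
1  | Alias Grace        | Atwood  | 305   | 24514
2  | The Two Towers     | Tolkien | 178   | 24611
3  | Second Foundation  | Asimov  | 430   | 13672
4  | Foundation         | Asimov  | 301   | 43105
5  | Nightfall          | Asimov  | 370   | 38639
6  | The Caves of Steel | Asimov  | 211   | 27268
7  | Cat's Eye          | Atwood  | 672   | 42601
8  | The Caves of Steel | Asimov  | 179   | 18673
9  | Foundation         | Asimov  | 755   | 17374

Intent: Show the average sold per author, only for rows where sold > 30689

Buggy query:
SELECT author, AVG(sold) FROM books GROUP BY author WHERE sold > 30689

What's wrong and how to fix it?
Bug: Row-level WHERE must come before GROUP BY in the clause order

Fix: Place WHERE between FROM and GROUP BY

Corrected query:
SELECT author, AVG(sold) FROM books WHERE sold > 30689 GROUP BY author

Result:
author | AVG(sold)
-------+----------
Asimov | 40872    
Atwood | 42601    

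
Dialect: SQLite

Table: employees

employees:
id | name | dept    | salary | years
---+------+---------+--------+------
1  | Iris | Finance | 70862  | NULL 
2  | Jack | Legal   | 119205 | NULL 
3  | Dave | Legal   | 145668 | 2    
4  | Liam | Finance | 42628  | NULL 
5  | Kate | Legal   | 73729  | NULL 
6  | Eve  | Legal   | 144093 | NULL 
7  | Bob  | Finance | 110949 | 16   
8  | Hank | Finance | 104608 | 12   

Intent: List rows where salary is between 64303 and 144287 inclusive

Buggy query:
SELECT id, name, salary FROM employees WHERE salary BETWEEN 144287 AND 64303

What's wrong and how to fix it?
Bug: BETWEEN expects the lower bound first; with 144287 AND 64303 the range is empty

Fix: Write BETWEEN 64303 AND 144287

Corrected query:
SELECT id, name, salary FROM employees WHERE salary BETWEEN 64303 AND 144287

Result:
id | name | salary
---+------+-------
1  | Iris | 70862 
2  | Jack | 119205
5  | Kate | 73729 
6  | Eve  | 144093
7  | Bob  | 110949
8  | Hank | 104608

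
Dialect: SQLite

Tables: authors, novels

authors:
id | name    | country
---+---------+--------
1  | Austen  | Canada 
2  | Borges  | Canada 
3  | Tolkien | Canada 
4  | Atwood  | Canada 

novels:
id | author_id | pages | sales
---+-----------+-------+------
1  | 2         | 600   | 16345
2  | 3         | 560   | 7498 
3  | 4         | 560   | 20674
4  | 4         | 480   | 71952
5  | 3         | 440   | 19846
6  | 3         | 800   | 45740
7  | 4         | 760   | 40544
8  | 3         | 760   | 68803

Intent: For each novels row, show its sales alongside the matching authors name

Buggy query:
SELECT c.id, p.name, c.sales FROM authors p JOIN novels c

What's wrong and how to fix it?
Bug: JOIN with no ON clause produces a cartesian product; every novels row pairs with every authors row

Fix: Specify the join condition linking the foreign key to the parent id

Corrected query:
SELECT c.id, p.name, c.sales FROM authors p JOIN novels c ON c.author_id = p.id

Result:
id | name    | sales
---+---------+------
1  | Borges  | 16345
2  | Tolkien | 7498 
3  | Atwood  | 20674
4  | Atwood  | 71952
5  | Tolkien | 19846
6  | Tolkien | 45740
7  | Atwood  | 40544
8  | Tolkien | 68803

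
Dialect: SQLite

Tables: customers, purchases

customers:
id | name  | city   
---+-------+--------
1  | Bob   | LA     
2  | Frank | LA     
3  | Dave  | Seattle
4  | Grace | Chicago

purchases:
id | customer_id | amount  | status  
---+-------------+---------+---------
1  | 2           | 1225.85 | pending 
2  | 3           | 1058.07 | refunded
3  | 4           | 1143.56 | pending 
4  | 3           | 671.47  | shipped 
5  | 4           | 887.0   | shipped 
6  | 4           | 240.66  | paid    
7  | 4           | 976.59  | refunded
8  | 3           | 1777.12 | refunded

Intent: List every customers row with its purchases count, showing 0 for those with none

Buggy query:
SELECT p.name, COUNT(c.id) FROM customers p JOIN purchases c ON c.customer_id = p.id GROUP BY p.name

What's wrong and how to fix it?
Bug: INNER JOIN drops customers rows that have no matching purchases rows

Fix: Switch to LEFT JOIN to retain unmatched parent rows

Corrected query:
SELECT p.name, COUNT(c.id) FROM customers p LEFT JOIN purchases c ON c.customer_id = p.id GROUP BY p.name

Result:
name  | COUNT(c.id)
------+------------
Bob   | 0          
Dave  | 3          
Frank | 1          
Grace | 4          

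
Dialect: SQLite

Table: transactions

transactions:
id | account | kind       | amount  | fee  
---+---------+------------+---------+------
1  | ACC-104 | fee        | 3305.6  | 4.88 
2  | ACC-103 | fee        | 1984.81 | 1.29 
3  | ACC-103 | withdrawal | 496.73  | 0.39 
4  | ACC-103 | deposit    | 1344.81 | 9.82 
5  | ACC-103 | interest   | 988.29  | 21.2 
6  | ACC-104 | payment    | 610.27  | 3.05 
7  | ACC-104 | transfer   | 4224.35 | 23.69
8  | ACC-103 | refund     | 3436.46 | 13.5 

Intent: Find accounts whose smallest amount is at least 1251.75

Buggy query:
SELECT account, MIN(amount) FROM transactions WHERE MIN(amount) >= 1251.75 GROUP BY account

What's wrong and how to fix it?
Bug: MIN() in WHERE is a misuse of aggregate

Fix: Use HAVING for the per-group MIN condition

Corrected query:
SELECT account, MIN(amount) FROM transactions GROUP BY account HAVING MIN(amount) >= 1251.75

Result:
(no rows)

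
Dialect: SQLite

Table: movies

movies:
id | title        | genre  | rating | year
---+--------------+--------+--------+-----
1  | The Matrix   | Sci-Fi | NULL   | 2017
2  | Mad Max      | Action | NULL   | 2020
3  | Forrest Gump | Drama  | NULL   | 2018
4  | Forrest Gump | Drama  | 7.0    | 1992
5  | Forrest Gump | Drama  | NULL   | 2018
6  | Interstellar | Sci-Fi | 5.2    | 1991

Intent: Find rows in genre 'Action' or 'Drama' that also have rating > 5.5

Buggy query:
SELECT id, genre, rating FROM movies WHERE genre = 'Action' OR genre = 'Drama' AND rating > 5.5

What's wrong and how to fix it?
Bug: AND binds tighter than OR, so this parses as genre = 'Action' OR (genre = 'Drama' AND rating > 5.5)

Fix: Group the OR with parentheses (or use IN), then AND the threshold

Corrected query:
SELECT id, genre, rating FROM movies WHERE (genre = 'Action' OR genre = 'Drama') AND rating > 5.5

Result:
id | genre | rating
---+-------+-------
4  | Drama | 7     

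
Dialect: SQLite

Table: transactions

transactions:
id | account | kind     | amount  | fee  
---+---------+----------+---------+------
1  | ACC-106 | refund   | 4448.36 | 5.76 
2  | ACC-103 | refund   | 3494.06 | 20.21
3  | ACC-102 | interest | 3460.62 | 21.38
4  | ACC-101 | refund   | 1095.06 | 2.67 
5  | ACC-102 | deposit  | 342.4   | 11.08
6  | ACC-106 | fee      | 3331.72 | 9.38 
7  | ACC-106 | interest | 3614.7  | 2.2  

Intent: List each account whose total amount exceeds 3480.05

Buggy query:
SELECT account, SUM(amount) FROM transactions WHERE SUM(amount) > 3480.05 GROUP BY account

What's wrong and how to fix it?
Bug: Aggregate functions cannot appear in a WHERE clause

Fix: Move the aggregate condition to a HAVING clause

Corrected query:
SELECT account, SUM(amount) FROM transactions GROUP BY account HAVING SUM(amount) > 3480.05

Result:
account | SUM(amount)
--------+------------
ACC-102 | 3803.02    
ACC-103 | 3494.06    
ACC-106 | 11394.78   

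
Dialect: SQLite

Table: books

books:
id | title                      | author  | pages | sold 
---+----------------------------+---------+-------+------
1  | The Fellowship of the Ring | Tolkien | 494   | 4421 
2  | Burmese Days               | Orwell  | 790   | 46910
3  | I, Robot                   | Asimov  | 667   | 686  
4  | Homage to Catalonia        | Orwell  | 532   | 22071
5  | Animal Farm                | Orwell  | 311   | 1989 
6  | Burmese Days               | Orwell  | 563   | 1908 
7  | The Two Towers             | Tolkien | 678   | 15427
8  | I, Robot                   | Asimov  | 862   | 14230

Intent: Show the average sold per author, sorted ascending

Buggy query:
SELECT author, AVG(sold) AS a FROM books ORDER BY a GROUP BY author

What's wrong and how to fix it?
Bug: GROUP BY must precede ORDER BY

Fix: Move ORDER BY to the end, after GROUP BY

Corrected query:
SELECT author, AVG(sold) AS a FROM books GROUP BY author ORDER BY a

Result:
author  | a      
--------+--------
Asimov  | 7458   
Tolkien | 9924   
Orwell  | 18219.5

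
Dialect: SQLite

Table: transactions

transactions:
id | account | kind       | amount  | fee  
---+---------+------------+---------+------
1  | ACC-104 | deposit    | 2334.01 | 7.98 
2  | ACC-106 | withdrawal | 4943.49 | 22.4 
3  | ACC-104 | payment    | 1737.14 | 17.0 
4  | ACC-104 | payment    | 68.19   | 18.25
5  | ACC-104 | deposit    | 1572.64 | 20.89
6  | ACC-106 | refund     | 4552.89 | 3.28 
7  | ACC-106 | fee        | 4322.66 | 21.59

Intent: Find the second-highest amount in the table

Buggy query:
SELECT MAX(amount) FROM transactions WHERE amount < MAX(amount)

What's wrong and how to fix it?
Bug: The inner MAX is an aggregate inside WHERE, which is not allowed

Fix: Compute the overall MAX in a subquery, then take MAX of rows below it

Corrected query:
SELECT MAX(amount) FROM transactions WHERE amount < (SELECT MAX(amount) FROM transactions)

Result:
MAX(amount)
-----------
4552.89    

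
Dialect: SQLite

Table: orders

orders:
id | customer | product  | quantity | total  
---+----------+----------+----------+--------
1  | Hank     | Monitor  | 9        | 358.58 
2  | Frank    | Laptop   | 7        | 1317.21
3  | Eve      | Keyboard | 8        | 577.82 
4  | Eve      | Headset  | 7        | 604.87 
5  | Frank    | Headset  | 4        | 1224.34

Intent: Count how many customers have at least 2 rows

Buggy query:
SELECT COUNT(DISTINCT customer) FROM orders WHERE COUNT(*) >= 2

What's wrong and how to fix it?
Bug: WHERE filters individual rows, not groups, so a group-level COUNT is invalid there

Fix: Group first with HAVING COUNT(*) >= 2, then COUNT the resulting groups

Corrected query:
SELECT COUNT(*) FROM (SELECT customer FROM orders GROUP BY customer HAVING COUNT(*) >= 2)

Result:
COUNT(*)
--------
2       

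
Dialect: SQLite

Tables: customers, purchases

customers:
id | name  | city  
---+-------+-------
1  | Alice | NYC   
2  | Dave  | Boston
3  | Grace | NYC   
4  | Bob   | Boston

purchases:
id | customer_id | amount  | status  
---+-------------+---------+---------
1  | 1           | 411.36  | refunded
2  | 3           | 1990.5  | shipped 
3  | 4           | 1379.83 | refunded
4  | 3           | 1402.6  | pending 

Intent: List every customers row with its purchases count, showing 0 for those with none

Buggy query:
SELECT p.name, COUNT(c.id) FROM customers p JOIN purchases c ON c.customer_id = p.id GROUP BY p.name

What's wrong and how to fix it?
Bug: INNER JOIN drops customers rows that have no matching purchases rows

Fix: Use LEFT JOIN so parents without children still appear (COUNT(c.id) gives 0)

Corrected query:
SELECT p.name, COUNT(c.id) FROM customers p LEFT JOIN purchases c ON c.customer_id = p.id GROUP BY p.name

Result:
name  | COUNT(c.id)
------+------------
Alice | 1          
Bob   | 1          
Dave  | 0          
Grace | 2          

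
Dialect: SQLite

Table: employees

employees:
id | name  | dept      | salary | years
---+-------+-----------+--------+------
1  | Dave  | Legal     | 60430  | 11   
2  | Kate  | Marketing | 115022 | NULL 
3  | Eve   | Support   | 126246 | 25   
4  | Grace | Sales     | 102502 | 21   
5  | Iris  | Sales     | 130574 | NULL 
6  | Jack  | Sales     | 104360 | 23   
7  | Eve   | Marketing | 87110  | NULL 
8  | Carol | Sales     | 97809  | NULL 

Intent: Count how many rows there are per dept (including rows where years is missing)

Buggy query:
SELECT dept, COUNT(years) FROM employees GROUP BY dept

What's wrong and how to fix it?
Bug: COUNT(years) skips NULLs, so groups with missing years are undercounted

Fix: Replace COUNT(years) with COUNT(*)

Corrected query:
SELECT dept, COUNT(*) FROM employees GROUP BY dept

Result:
dept      | COUNT(*)
----------+---------
Legal     | 1       
Marketing | 2       
Sales     | 4       
Support   | 1       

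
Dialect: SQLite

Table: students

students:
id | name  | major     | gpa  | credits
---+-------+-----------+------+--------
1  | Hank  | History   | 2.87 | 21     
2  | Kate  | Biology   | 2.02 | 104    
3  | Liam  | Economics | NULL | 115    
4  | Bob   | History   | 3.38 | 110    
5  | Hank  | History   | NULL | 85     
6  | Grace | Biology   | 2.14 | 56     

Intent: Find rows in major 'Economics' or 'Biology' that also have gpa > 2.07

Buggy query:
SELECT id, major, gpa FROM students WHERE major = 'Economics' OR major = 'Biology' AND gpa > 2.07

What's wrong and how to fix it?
Bug: AND binds tighter than OR, so this parses as major = 'Economics' OR (major = 'Biology' AND gpa > 2.07)

Fix: Add parentheses around the OR so the AND applies to both alternatives

Corrected query:
SELECT id, major, gpa FROM students WHERE (major = 'Economics' OR major = 'Biology') AND gpa > 2.07

Result:
id | major   | gpa 
---+---------+-----
6  | Biology | 2.14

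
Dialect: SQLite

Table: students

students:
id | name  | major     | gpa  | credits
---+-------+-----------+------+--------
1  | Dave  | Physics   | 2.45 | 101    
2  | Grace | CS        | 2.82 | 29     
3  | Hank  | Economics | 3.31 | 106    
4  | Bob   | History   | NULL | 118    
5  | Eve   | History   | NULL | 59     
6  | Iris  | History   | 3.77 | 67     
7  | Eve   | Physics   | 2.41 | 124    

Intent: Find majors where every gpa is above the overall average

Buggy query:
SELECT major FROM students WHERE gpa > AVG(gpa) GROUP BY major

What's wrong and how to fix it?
Bug: AVG() is an aggregate; it can't sit directly in WHERE

Fix: Compute the overall average in a scalar subquery and compare each group's MIN against it in HAVING

Corrected query:
SELECT major FROM students GROUP BY major HAVING MIN(gpa) > (SELECT AVG(gpa) FROM students)

Result:
major    
---------
Economics
History  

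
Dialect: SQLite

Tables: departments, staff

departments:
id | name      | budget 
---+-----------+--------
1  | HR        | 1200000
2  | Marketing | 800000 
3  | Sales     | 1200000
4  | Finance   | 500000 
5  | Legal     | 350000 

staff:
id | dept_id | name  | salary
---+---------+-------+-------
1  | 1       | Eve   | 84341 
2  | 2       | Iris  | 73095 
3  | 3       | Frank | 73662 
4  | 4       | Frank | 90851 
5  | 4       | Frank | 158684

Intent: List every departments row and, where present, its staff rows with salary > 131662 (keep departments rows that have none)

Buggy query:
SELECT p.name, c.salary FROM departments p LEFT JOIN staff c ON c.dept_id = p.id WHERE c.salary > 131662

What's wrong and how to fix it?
Bug: A WHERE condition on the right-hand table after LEFT JOIN drops unmatched parents

Fix: Put 'c.salary > 131662' in the JOIN's ON clause instead of WHERE

Corrected query:
SELECT p.name, c.salary FROM departments p LEFT JOIN staff c ON c.dept_id = p.id AND c.salary > 131662

Result:
name      | salary
----------+-------
HR        | NULL  
Marketing | NULL  
Sales     | NULL  
Finance   | 158684
Legal     | NULL  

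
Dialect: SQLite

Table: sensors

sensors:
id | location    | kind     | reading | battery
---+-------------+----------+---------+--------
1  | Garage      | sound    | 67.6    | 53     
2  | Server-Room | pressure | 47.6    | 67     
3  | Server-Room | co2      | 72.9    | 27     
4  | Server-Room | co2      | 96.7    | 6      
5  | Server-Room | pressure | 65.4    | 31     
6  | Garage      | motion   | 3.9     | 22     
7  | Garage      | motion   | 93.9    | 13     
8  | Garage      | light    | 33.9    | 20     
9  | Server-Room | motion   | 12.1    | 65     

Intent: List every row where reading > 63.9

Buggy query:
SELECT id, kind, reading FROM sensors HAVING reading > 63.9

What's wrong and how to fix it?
Bug: This is a non-aggregate query (no GROUP BY, no aggregates), so in SQLite the HAVING clause is invalid here; a row-level condition belongs in WHERE

Fix: Use WHERE for row-level filtering

Corrected query:
SELECT id, kind, reading FROM sensors WHERE reading > 63.9

Result:
id | kind     | reading
---+----------+--------
1  | sound    | 67.6   
3  | co2      | 72.9   
4  | co2      | 96.7   
5  | pressure | 65.4   
7  | motion   | 93.9   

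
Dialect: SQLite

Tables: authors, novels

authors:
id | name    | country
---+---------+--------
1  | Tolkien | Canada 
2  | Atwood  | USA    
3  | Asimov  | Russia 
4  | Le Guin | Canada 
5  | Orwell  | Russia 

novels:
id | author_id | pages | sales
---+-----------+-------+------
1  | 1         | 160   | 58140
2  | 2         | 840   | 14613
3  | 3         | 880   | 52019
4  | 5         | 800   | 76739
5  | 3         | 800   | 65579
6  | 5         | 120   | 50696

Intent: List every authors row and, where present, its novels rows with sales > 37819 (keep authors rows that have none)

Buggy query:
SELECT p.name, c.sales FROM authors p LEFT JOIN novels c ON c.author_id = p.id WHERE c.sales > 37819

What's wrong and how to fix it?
Bug: Filtering c.sales in WHERE discards the NULL rows produced by LEFT JOIN, turning it into an inner join

Fix: Put 'c.sales > 37819' in the JOIN's ON clause instead of WHERE

Corrected query:
SELECT p.name, c.sales FROM authors p LEFT JOIN novels c ON c.author_id = p.id AND c.sales > 37819

Result:
name    | sales
--------+------
Tolkien | 58140
Atwood  | NULL 
Asimov  | 52019
Asimov  | 65579
Le Guin | NULL 
Orwell  | 50696
Orwell  | 76739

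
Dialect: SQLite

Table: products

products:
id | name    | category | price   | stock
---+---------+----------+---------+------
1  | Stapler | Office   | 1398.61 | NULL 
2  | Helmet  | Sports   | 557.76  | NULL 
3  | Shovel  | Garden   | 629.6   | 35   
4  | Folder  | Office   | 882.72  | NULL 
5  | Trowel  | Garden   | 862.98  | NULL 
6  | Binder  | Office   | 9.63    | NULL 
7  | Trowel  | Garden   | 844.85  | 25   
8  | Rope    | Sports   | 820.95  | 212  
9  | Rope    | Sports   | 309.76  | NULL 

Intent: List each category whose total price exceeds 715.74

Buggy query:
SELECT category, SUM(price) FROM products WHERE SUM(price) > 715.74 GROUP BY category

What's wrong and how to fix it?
Bug: Aggregate functions cannot appear in a WHERE clause

Fix: Move the aggregate condition to a HAVING clause

Corrected query:
SELECT category, SUM(price) FROM products GROUP BY category HAVING SUM(price) > 715.74

Result:
category | SUM(price)
---------+-----------
Garden   | 2337.43   
Office   | 2290.96   
Sports   | 1688.47   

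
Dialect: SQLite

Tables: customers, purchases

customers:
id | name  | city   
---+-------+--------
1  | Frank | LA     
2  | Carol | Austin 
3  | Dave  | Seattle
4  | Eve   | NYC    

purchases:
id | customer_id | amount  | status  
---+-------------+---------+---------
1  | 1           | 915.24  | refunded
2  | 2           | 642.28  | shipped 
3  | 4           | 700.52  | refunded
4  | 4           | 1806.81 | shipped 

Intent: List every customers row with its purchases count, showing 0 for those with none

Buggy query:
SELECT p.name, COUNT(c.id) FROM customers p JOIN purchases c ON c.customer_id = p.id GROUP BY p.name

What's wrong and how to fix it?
Bug: INNER JOIN drops customers rows that have no matching purchases rows

Fix: Use LEFT JOIN so parents without children still appear (COUNT(c.id) gives 0)

Corrected query:
SELECT p.name, COUNT(c.id) FROM customers p LEFT JOIN purchases c ON c.customer_id = p.id GROUP BY p.name

Result:
name  | COUNT(c.id)
------+------------
Carol | 1          
Dave  | 0          
Eve   | 2          
Frank | 1          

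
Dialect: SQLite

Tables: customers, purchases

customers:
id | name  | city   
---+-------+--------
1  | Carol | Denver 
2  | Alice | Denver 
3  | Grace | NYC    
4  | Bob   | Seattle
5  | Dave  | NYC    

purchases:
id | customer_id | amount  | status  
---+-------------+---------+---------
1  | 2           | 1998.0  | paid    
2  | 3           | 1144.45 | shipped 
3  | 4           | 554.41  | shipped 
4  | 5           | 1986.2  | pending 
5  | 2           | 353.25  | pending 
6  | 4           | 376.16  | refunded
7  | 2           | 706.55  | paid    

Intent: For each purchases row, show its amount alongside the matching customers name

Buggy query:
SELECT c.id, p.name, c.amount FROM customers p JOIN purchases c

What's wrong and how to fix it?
Bug: JOIN with no ON clause produces a cartesian product; every purchases row pairs with every customers row

Fix: Specify the join condition linking the foreign key to the parent id

Corrected query:
SELECT c.id, p.name, c.amount FROM customers p JOIN purchases c ON c.customer_id = p.id

Result:
id | name  | amount 
---+-------+--------
1  | Alice | 1998   
2  | Grace | 1144.45
3  | Bob   | 554.41 
4  | Dave  | 1986.2 
5  | Alice | 353.25 
6  | Bob   | 376.16 
7  | Alice | 706.55 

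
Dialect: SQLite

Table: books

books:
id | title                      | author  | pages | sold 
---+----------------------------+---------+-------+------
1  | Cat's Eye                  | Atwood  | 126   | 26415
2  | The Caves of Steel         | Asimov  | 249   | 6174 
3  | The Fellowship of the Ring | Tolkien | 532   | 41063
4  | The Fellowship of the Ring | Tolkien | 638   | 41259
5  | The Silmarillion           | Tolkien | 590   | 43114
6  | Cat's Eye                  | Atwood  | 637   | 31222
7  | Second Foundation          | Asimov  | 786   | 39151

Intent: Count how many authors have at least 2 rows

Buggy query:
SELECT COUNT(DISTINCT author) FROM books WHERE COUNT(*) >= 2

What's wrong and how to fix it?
Bug: COUNT(*) cannot appear in WHERE; the per-group count doesn't exist yet

Fix: Use a subquery that GROUPs and filters with HAVING, then count its rows

Corrected query:
SELECT COUNT(*) FROM (SELECT author FROM books GROUP BY author HAVING COUNT(*) >= 2)

Result:
COUNT(*)
--------
3       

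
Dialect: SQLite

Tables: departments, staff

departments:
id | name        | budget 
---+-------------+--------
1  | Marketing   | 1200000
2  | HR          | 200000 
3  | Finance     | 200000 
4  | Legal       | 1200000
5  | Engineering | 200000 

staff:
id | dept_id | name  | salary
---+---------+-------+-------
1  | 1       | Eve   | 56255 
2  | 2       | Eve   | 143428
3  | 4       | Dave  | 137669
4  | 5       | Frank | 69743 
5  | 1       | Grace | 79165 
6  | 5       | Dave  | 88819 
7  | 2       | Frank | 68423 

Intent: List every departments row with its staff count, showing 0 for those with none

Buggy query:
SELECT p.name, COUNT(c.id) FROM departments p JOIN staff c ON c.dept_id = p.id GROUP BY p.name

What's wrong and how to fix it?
Bug: INNER JOIN drops departments rows that have no matching staff rows

Fix: Use LEFT JOIN so parents without children still appear (COUNT(c.id) gives 0)

Corrected query:
SELECT p.name, COUNT(c.id) FROM departments p LEFT JOIN staff c ON c.dept_id = p.id GROUP BY p.name

Result:
name        | COUNT(c.id)
------------+------------
Engineering | 2          
Finance     | 0          
HR          | 2          
Legal       | 1          
Marketing   | 2          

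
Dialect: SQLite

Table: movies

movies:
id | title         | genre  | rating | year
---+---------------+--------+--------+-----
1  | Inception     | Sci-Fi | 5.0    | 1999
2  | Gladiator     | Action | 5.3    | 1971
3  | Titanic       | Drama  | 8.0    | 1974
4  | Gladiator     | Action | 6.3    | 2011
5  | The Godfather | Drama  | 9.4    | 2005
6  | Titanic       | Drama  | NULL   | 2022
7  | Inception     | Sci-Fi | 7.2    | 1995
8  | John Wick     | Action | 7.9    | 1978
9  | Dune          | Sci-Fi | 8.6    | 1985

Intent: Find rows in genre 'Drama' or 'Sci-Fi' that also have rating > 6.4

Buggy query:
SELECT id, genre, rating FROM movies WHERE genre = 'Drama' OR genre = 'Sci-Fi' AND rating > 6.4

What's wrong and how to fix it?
Bug: AND binds tighter than OR, so this parses as genre = 'Drama' OR (genre = 'Sci-Fi' AND rating > 6.4)

Fix: Group the OR with parentheses (or use IN), then AND the threshold

Corrected query:
SELECT id, genre, rating FROM movies WHERE (genre = 'Drama' OR genre = 'Sci-Fi') AND rating > 6.4

Result:
id | genre  | rating
---+--------+-------
3  | Drama  | 8     
5  | Drama  | 9.4   
7  | Sci-Fi | 7.2   
9  | Sci-Fi | 8.6   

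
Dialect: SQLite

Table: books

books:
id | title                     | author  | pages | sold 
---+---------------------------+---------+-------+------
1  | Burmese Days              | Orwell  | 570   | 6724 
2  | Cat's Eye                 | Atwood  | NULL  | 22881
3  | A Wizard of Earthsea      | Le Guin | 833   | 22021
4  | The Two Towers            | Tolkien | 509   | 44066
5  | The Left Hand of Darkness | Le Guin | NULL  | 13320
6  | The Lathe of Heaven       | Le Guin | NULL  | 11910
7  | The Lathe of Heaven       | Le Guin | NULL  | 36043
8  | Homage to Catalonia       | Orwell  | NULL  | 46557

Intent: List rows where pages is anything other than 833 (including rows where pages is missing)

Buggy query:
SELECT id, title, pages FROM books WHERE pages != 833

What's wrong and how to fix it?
Bug: 'pages != 833' is unknown when pages is NULL, so NULL rows are silently excluded

Fix: Add an explicit OR pages IS NULL to include the missing-value rows

Corrected query:
SELECT id, title, pages FROM books WHERE pages != 833 OR pages IS NULL

Result:
id | title                     | pages
---+---------------------------+------
1  | Burmese Days              | 570  
2  | Cat's Eye                 | NULL 
4  | The Two Towers            | 509  
5  | The Left Hand of Darkness | NULL 
6  | The Lathe of Heaven       | NULL 
7  | The Lathe of Heaven       | NULL 
8  | Homage to Catalonia       | NULL 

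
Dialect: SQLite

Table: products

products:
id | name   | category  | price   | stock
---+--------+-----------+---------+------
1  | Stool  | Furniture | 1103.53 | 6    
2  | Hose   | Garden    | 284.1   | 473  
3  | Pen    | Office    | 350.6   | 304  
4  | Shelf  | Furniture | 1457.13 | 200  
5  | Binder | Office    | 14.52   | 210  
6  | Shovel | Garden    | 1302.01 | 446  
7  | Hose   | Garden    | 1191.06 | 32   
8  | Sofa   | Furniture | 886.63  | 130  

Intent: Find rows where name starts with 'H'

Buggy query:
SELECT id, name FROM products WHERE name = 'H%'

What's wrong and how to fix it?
Bug: '=' compares the literal string including the % character; pattern matching needs LIKE

Fix: Replace '=' with LIKE so 'H%' is treated as a pattern

Corrected query:
SELECT id, name FROM products WHERE name LIKE 'H%'

Result:
id | name
---+-----
2  | Hose
7  | Hose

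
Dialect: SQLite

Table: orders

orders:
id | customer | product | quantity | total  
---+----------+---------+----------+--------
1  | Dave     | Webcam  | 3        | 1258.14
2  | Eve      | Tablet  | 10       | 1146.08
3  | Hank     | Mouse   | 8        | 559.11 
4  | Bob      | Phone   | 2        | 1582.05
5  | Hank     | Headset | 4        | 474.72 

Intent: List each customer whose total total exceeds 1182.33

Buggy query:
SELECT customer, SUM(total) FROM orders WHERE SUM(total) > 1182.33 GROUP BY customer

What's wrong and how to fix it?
Bug: Aggregate functions cannot appear in a WHERE clause

Fix: Use HAVING (which filters groups after aggregation) instead of WHERE

Corrected query:
SELECT customer, SUM(total) FROM orders GROUP BY customer HAVING SUM(total) > 1182.33

Result:
customer | SUM(total)
---------+-----------
Bob      | 1582.05   
Dave     | 1258.14   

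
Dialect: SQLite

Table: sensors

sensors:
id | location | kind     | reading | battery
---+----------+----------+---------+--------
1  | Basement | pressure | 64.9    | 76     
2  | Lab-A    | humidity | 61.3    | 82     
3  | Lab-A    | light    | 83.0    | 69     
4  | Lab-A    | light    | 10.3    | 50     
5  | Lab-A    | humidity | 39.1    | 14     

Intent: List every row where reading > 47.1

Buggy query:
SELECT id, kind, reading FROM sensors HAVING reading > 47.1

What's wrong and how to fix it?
Bug: This is a non-aggregate query (no GROUP BY, no aggregates), so in SQLite the HAVING clause is invalid here; a row-level condition belongs in WHERE

Fix: Replace HAVING with WHERE since the condition applies to individual rows

Corrected query:
SELECT id, kind, reading FROM sensors WHERE reading > 47.1

Result:
id | kind     | reading
---+----------+--------
1  | pressure | 64.9   
2  | humidity | 61.3   
3  | light    | 83     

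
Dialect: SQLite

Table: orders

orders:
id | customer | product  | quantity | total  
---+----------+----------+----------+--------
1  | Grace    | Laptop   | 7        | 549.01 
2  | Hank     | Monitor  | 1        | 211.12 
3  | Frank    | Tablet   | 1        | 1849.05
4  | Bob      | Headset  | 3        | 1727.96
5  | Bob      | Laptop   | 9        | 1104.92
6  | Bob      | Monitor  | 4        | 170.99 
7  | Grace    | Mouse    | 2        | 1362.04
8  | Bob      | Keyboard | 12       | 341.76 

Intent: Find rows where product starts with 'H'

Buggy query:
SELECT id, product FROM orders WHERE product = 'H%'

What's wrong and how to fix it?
Bug: Wildcards only work with LIKE; '=' treats '%' as a literal character

Fix: Replace '=' with LIKE so 'H%' is treated as a pattern

Corrected query:
SELECT id, product FROM orders WHERE product LIKE 'H%'

Result:
id | product
---+--------
4  | Headset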